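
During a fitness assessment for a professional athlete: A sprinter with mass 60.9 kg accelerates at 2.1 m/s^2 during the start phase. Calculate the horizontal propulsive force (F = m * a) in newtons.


F = m * a
= 60.9 * 2.1
= 127.89 N

127.89 N


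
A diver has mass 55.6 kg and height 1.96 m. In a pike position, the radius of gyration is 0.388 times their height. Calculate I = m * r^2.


r = 0.388 * 1.96 = 0.76048 m
I = m * r^2 = 55.6 * 0.57833 = 32.155 kg*m^2

32.155 kg*m^2


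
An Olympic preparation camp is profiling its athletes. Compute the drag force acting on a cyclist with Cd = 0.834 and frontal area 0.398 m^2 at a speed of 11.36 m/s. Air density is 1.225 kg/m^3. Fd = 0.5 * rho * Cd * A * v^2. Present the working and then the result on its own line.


Step 1: v^2 = 129.0496
Step 2: Fd = 0.5 * 1.225 * 0.834 * 0.398 * 129.0496
= 26.237 N

26.237 N


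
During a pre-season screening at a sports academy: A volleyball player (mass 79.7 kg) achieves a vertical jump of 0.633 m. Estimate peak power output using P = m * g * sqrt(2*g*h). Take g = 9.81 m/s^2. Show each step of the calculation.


2 * g * h = 2 * 9.81 * 0.633 = 12.41946
sqrt(12.41946) = 3.524125 m/s
P = 79.7 * 9.81 * 3.524125 = 2755.36 W

2755.36 W


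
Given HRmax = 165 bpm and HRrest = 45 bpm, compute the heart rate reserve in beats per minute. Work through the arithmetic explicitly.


Heart rate reserve = maximum HR minus resting HR
HRR = 165 - 45 = 120 bpm

120 bpm


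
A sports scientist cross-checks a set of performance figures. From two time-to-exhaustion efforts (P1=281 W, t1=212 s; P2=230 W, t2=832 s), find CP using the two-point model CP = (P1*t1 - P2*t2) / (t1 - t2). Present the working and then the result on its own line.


Work in trial 1 = 59572 J
Work in trial 2 = 191360 J
Delta work = -131788 J
Delta time = -620 s
CP = -131788 / -620 = 212.56 W

212.56 W


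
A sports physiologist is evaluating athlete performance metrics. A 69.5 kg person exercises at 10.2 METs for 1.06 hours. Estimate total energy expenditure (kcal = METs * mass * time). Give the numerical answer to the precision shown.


Energy = METs * mass(kg) * time(h)
= 10.2 * 69.5 * 1.06
= 751.43 kcal

751.43 kcal


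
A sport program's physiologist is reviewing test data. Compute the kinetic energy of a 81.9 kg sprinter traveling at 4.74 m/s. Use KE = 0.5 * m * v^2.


Velocity squared = 22.4676
KE = 0.5 * 81.9 * 22.4676 = 920.05 J

920.05 J


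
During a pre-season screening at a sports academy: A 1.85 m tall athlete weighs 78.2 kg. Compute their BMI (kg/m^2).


height^2 = 3.4225 m^2
BMI = 78.2 / 3.4225 = 22.85 kg/m^2

22.85 kg/m^2


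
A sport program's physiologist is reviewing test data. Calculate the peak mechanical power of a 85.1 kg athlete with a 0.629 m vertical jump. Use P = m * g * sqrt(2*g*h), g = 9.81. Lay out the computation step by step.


First, sqrt(2gh) = sqrt(2 * 9.81 * 0.629)
= sqrt(12.34098) = 3.512973 m/s
Power = 85.1 * 9.81 * 3.512973 = 2932.74 W

2932.74 W


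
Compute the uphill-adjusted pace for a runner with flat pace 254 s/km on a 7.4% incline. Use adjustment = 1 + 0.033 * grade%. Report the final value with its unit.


Adjustment factor = 1 + 0.033 * 7.4 = 1.2442
Grade-adjusted pace = 254 * 1.2442 = 316.03 s/km

316.03 s/km


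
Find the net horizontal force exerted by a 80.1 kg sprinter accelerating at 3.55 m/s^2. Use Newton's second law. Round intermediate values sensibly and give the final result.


Newton's second law: F = m * a
F = 80.1 * 3.55 = 284.36 N

284.36 N


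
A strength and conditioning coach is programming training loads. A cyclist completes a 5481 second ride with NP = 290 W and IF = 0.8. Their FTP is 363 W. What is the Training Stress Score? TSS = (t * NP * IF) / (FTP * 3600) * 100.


t * NP * IF = 5481 * 290 * 0.8 = 1271592.0
FTP * 3600 = 1306800
TSS = (1271592.0 / 1306800) * 100 = 97.31

97.31 TSS


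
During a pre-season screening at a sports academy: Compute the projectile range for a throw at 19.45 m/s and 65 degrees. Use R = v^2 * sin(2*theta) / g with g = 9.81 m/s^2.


Two times the angle = 130 degrees
sin(130) = 0.766044
R = 378.3025 * 0.766044 / 9.81 = 29.541 m

29.541 m


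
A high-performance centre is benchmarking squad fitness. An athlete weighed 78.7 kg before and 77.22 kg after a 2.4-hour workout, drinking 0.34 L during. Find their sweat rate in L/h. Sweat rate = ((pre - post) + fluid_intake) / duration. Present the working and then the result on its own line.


Body mass change = 1.48 kg
Total sweat loss = 1.48 + 0.34 = 1.82 L
Rate = 1.82 / 2.4 = 0.758 L/h

0.758 L/h


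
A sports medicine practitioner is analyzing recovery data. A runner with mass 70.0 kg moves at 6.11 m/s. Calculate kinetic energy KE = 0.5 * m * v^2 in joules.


v^2 = 6.11^2 = 37.3321
KE = 0.5 * 70.0 * 37.3321
= 1306.62 J

1306.62 J


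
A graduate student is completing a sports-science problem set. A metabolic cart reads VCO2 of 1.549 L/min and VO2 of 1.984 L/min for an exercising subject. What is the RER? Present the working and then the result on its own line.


RER = VCO2 / VO2 = 1.549 / 1.984 = 0.7807

0.7807


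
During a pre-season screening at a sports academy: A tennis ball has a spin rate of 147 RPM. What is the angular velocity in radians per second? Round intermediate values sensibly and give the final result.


Convert RPM to rad/s: multiply by 2*pi and divide by 60
omega = 147 * 2 * pi / 60
= 15.394 rad/s

15.394 rad/s


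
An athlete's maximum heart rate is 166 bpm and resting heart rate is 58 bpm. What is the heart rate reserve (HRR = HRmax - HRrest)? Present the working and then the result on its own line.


HRR = HRmax - HRrest
= 166 - 58
= 108 bpm

108 bpm


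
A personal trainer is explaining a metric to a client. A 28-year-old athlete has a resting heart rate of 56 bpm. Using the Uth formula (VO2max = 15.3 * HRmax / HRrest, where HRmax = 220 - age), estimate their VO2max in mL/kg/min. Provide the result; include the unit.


HRmax = 220 - 28 = 192 bpm
Ratio = HRmax / HRrest = 192 / 56 = 3.4286
VO2max = 15.3 * 3.4286 = 52.46 mL/kg/min

52.46 mL/kg/min


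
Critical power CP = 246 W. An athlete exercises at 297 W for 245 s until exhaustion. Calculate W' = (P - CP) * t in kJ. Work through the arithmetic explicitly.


P - CP = 297 - 246 = 51 W
W' = 51 * 245 = 12495 J
= 12495 / 1000 = 12.495 kJ

12.495 kJ


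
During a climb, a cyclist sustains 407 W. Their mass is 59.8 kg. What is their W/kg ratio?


Power-to-weight = 407 W / 59.8 kg
= 6.806 W/kg

6.806 W/kg


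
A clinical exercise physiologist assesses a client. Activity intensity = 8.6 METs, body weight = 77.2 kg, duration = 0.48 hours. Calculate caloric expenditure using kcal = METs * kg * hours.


kcal = 8.6 * 77.2 * 0.48
= 663.92 * 0.48
= 318.68 kcal

318.68 kcal


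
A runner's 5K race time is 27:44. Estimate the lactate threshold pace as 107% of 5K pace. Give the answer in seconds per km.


Total race time = 27*60 + 44 = 1664 seconds
5K pace = 1664 / 5 = 332.8 sec/km
LT pace = 332.8 * 1.07 = 356.1 sec/km

356.1 s/km


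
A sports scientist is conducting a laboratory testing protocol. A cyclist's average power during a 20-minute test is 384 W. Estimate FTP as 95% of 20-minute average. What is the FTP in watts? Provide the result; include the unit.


FTP = 20-min power * 0.95
= 384 * 0.95
= 364.8 W

364.8 W


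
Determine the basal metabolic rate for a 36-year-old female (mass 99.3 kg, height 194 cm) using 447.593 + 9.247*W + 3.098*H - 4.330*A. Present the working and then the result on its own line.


BMR = 447.593 + 9.247*99.3 + 3.098*194 - 4.330*36
= 1810.95 kcal/day

1810.95 kcal/day


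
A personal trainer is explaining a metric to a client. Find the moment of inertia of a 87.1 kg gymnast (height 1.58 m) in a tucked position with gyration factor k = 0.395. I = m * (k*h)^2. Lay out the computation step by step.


Radius of gyration = 0.395 * 1.58 = 0.6241 m
I = 87.1 * 0.6241^2
= 87.1 * 0.389501
= 33.926 kg*m^2

33.926 kg*m^2


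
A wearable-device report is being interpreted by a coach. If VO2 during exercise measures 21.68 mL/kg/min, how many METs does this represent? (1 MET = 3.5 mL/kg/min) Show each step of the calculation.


METs = VO2 / 3.5 = 21.68 / 3.5 = 6.19

6.19 METs


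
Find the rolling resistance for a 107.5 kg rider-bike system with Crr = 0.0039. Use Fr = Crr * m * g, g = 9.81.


m * g = 107.5 * 9.81 = 1054.575 N
Fr = 0.0039 * 1054.575 = 4.113 N

4.113 N


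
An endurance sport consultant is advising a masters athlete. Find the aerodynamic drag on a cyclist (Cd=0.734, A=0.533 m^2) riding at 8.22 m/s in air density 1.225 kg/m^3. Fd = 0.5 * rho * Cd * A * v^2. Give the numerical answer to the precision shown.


Fd = 0.5 * 1.225 * 0.734 * 0.533 * 8.22^2
= 0.5 * 1.225 * 0.734 * 0.533 * 67.5684
= 16.191 N

16.191 N


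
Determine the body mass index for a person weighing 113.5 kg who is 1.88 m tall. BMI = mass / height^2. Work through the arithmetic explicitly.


BMI = mass / height^2
= 113.5 / 1.88^2
= 113.5 / 3.5344
= 32.11 kg/m^2

32.11 kg/m^2


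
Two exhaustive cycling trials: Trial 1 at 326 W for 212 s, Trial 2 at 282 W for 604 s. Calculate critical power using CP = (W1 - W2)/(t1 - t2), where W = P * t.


W1 = 326 * 212 = 69112 J
W2 = 282 * 604 = 170328 J
CP = (69112 - 170328) / (212 - 604)
= -101216 / -392
= 258.2 W

258.2 W


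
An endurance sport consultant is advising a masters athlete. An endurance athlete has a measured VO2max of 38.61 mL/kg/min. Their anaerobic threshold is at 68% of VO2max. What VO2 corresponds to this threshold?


Anaerobic threshold VO2 = VO2max * 68%
= 38.61 * 0.68
= 26.25 mL/kg/min

26.25 mL/kg/min


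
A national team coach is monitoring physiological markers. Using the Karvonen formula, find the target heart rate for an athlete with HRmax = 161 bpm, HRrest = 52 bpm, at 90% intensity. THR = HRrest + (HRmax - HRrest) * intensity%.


HRR = 161 - 52 = 109
THR = 52 + 109 * 0.9
= 52 + 98.1
= 150.1 bpm

150.1 bpm


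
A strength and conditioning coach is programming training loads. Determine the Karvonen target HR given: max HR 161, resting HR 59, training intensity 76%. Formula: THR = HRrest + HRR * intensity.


HRR = HRmax - HRrest = 161 - 59 = 102
THR = 59 + 102 * 0.76
= 136.52 bpm

136.52 bpm


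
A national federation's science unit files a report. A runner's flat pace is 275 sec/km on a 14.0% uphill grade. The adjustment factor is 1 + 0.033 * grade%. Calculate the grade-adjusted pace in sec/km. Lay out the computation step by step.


Factor = 1 + 0.033 * 14.0 = 1.462
Adjusted pace = 275 * 1.462
= 402.05 sec/km

402.05 s/km


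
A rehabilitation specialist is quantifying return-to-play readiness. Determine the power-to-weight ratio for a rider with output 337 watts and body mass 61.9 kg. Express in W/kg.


P/W = 337 / 61.9 = 5.444 W/kg

5.444 W/kg


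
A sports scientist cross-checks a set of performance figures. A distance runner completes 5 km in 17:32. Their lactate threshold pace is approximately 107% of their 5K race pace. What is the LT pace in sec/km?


Convert to seconds: 17 min 32 s = 1052 s
Pace per km = 1052 / 5 = 210.4 s/km
LT pace = 210.4 * 1.07 = 225.13 s/km

225.13 s/km


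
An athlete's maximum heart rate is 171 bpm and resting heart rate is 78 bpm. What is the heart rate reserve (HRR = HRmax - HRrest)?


HRR = HRmax - HRrest
= 171 - 78
= 93 bpm

93 bpm


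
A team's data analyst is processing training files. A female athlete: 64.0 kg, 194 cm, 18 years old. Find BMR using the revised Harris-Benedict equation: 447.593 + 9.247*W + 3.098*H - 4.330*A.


Intercept = 447.593
Weight contribution = 9.247 * 64.0 = 591.808
Height contribution = 3.098 * 194 = 601.012
Age contribution = 4.33 * 18 = 77.94
BMR = 447.593 + 591.808 + 601.012 - 77.94
= 1562.47 kcal/day

1562.47 kcal/day


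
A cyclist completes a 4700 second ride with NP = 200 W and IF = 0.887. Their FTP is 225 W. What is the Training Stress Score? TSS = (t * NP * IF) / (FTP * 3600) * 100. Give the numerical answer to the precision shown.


t * NP * IF = 4700 * 200 * 0.887 = 833780.0
FTP * 3600 = 810000
TSS = (833780.0 / 810000) * 100 = 102.94

102.94 TSS


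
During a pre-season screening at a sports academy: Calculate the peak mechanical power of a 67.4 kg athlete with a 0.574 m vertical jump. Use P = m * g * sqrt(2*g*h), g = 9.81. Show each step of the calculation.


First, sqrt(2gh) = sqrt(2 * 9.81 * 0.574)
= sqrt(11.26188) = 3.355872 m/s
Power = 67.4 * 9.81 * 3.355872 = 2218.88 W

2218.88 W


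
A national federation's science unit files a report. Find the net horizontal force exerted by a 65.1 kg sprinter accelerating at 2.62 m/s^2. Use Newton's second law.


Newton's second law: F = m * a
F = 65.1 * 2.62 = 170.56 N

170.56 N


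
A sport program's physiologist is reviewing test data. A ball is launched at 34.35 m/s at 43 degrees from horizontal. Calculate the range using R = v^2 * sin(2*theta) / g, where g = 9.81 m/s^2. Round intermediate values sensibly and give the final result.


sin(2 * 43) = sin(86) = 0.997564
v^2 = 34.35^2 = 1179.9225
R = 1179.9225 * 0.997564 / 9.81
= 119.985 m

119.985 m


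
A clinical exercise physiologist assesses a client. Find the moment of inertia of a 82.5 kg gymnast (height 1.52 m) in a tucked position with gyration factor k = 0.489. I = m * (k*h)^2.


Radius of gyration = 0.489 * 1.52 = 0.74328 m
I = 82.5 * 0.74328^2
= 82.5 * 0.552465
= 45.578 kg*m^2

45.578 kg*m^2


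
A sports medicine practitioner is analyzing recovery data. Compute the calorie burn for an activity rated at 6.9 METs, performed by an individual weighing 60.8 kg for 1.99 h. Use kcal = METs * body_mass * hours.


Product of METs and mass = 6.9 * 60.8 = 419.52
Total kcal = 419.52 * 1.99 = 834.84 kcal

834.84 kcal


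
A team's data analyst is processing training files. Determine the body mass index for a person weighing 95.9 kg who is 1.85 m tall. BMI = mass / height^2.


BMI = mass / height^2
= 95.9 / 1.85^2
= 95.9 / 3.4225
= 28.02 kg/m^2

28.02 kg/m^2


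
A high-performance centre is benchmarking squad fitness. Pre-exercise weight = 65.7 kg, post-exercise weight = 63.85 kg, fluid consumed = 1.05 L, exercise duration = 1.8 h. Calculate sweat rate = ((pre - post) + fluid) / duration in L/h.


Weight loss = 65.7 - 63.85 = 1.85 kg (approx L)
Total sweat = 1.85 + 1.05 = 2.9 L
Sweat rate = 2.9 / 1.8 = 1.611 L/h

1.611 L/h


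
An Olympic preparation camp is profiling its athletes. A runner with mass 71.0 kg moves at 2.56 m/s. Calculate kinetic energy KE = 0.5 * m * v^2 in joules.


v^2 = 2.56^2 = 6.5536
KE = 0.5 * 71.0 * 6.5536
= 232.65 J

232.65 J


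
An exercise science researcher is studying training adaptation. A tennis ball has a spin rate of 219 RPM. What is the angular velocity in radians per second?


Convert RPM to rad/s: multiply by 2*pi and divide by 60
omega = 219 * 2 * pi / 60
= 22.934 rad/s

22.934 rad/s


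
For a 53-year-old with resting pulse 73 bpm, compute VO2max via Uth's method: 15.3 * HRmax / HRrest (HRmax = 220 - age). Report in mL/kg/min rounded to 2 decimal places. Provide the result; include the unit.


Step 1: HRmax = 220 - 53 = 167 bpm
Step 2: Ratio = 167 / 73 = 2.2877
Step 3: VO2max = 15.3 * 2.2877 = 35.0 mL/kg/min

35.0 mL/kg/min


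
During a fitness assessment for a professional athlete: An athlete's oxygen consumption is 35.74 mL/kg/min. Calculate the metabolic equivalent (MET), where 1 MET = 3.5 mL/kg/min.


MET = VO2 / 3.5
= 35.74 / 3.5
= 10.21 METs

10.21 METs


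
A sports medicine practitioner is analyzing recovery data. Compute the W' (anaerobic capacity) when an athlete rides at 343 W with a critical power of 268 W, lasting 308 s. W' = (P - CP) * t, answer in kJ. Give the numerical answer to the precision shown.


Above-CP power = 75 W
Duration = 308 s
W' = 75 * 308 = 23100 J
Convert: 23100 / 1000 = 23.1 kJ

23.1 kJ


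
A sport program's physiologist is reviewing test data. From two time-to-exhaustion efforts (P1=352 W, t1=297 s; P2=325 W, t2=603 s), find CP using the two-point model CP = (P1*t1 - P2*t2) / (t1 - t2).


Work in trial 1 = 104544 J
Work in trial 2 = 195975 J
Delta work = -91431 J
Delta time = -306 s
CP = -91431 / -306 = 298.79 W

298.79 W


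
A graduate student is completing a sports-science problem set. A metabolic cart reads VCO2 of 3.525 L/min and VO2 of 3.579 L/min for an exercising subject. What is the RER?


RER = VCO2 / VO2 = 3.525 / 3.579 = 0.9849

0.9849


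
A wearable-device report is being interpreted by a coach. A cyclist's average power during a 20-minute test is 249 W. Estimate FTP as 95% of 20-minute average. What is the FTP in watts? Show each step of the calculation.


FTP = 20-min power * 0.95
= 249 * 0.95
= 236.55 W

236.55 W


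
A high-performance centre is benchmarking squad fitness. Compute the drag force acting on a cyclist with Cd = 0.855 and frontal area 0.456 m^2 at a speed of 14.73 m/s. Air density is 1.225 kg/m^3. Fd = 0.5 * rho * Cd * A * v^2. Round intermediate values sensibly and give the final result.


Step 1: v^2 = 216.9729
Step 2: Fd = 0.5 * 1.225 * 0.855 * 0.456 * 216.9729
= 51.813 N

51.813 N


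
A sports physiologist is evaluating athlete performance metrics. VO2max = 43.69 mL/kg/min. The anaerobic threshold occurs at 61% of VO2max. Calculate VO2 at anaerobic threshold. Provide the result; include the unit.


AT fraction = 61 / 100 = 0.61
AT VO2 = 43.69 * 0.61
= 26.65 mL/kg/min

26.65 mL/kg/min


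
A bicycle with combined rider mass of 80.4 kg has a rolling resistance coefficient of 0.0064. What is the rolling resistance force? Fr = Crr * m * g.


Fr = 0.0064 * 80.4 * 9.81
= 0.51456 * 9.81
= 5.048 N

5.048 N


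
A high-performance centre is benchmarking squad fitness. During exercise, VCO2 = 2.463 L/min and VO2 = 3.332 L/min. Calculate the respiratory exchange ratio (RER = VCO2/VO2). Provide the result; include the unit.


RER = VCO2 / VO2
= 2.463 / 3.332
= 0.7392

0.7392


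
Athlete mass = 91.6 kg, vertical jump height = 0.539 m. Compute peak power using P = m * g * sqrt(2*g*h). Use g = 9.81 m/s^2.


sqrt(2 * 9.81 * 0.539) = sqrt(10.57518) = 3.25195 m/s
P = 91.6 * 9.81 * 3.25195
= 2922.19 W

2922.19 W


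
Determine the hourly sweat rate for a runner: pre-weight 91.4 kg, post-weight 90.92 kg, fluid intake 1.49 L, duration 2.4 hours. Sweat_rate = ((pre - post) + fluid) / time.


Mass lost = 91.4 - 90.92 = 0.48 kg
Add fluid consumed: 0.48 + 1.49 = 1.97 L total sweat
Sweat rate = 1.97 / 2.4 = 0.821 L/h

0.821 L/h


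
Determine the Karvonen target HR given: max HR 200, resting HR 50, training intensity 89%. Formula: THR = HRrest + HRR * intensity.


HRR = HRmax - HRrest = 200 - 50 = 150
THR = 50 + 150 * 0.89
= 183.5 bpm

183.5 bpm


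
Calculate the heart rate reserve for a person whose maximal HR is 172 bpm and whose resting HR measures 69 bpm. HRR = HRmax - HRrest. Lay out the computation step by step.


HRmax = 172 bpm
HRrest = 69 bpm
HRR = 172 - 69 = 103 bpm

103 bpm


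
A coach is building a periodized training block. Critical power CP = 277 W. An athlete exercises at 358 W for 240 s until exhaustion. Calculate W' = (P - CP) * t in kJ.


P - CP = 358 - 277 = 81 W
W' = 81 * 240 = 19440 J
= 19440 / 1000 = 19.44 kJ

19.44 kJ


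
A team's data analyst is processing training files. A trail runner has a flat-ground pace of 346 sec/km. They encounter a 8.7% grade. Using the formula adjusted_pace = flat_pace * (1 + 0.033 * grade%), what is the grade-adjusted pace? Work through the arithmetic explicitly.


Grade factor = 1 + 0.033 * 8.7 = 1.2871
Adjusted = 346 * 1.2871 = 445.34 sec/km

445.34 s/km


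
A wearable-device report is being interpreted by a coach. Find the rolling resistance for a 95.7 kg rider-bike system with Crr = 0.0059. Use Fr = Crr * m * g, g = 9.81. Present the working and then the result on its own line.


m * g = 95.7 * 9.81 = 938.817 N
Fr = 0.0059 * 938.817 = 5.539 N

5.539 N


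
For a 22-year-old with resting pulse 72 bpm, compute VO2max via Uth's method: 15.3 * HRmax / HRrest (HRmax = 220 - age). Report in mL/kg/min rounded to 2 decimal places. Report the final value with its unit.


Step 1: HRmax = 220 - 22 = 198 bpm
Step 2: Ratio = 198 / 72 = 2.75
Step 3: VO2max = 15.3 * 2.75 = 42.08 mL/kg/min

42.08 mL/kg/min


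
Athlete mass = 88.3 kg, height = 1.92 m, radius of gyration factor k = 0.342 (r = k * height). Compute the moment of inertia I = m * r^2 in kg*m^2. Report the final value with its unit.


r = k * height = 0.342 * 1.92 = 0.65664 m
r^2 = 0.65664^2 = 0.431176
I = 88.3 * 0.431176 = 38.073 kg*m^2

38.073 kg*m^2


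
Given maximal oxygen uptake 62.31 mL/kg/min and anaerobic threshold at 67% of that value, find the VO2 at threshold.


Percentage as decimal = 0.67
VO2 at AT = 62.31 * 0.67 = 41.75 mL/kg/min

41.75 mL/kg/min


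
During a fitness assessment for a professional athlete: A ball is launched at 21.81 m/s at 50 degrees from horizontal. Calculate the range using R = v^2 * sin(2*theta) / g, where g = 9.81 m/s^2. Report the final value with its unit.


sin(2 * 50) = sin(100) = 0.984808
v^2 = 21.81^2 = 475.6761
R = 475.6761 * 0.984808 / 9.81
= 47.752 m

47.752 m


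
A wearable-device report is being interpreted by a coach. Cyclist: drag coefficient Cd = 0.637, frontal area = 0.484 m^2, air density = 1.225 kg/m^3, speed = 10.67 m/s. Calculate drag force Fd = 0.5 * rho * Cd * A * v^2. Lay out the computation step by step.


v^2 = 10.67^2 = 113.8489
Fd = 0.5 * 1.225 * 0.637 * 0.484 * 113.8489
= 21.499 N

21.499 N


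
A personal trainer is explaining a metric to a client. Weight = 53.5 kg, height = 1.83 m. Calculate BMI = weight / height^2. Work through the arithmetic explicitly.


height^2 = 1.83^2 = 3.3489
BMI = 53.5 / 3.3489 = 15.98 kg/m^2

15.98 kg/m^2


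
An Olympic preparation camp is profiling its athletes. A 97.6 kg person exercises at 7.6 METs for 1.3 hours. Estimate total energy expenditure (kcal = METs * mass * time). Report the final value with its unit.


Energy = METs * mass(kg) * time(h)
= 7.6 * 97.6 * 1.3
= 964.29 kcal

964.29 kcal


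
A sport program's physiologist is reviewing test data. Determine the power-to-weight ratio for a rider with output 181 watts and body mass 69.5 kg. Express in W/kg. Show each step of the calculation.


P/W = 181 / 69.5 = 2.604 W/kg

2.604 W/kg


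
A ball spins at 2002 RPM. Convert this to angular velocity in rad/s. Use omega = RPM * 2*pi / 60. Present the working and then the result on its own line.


omega = 2002 * 2 * pi / 60
= 2002 * 6.28318531 / 60
= 12578.937 / 60
= 209.649 rad/s

209.649 rad/s


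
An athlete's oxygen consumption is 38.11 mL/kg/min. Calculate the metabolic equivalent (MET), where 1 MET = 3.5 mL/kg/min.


MET = VO2 / 3.5
= 38.11 / 3.5
= 10.89 METs

10.89 METs


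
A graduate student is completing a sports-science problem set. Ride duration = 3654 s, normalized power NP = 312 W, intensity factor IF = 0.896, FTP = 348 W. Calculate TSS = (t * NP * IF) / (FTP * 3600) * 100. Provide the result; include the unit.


Numerator = 3654 * 312 * 0.896 = 1021483.008
Denominator = 348 * 3600 = 1252800
TSS = 1021483.008 / 1252800 * 100
= 81.54

81.54 TSS


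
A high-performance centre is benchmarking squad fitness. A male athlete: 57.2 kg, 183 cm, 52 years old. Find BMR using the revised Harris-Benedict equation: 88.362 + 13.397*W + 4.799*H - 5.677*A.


Intercept = 88.362
Weight contribution = 13.397 * 57.2 = 766.3084
Height contribution = 4.799 * 183 = 878.217
Age contribution = 5.677 * 52 = 295.204
BMR = 88.362 + 766.3084 + 878.217 - 295.204
= 1437.68 kcal/day

1437.68 kcal/day


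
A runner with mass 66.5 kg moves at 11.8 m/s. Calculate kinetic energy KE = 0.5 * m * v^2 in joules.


v^2 = 11.8^2 = 139.24
KE = 0.5 * 66.5 * 139.24
= 4629.73 J

4629.73 J


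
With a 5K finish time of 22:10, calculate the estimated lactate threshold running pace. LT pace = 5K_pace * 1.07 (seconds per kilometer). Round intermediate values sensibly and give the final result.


Race duration = 1330 s for 5 km
Average pace = 1330 / 5 = 266.0 s/km
LT pace = 266.0 * 1.07
= 284.62 s/km

284.62 s/km


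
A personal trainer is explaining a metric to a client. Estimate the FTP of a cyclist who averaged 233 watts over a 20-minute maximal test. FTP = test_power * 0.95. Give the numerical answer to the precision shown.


FTP = 233 * 0.95 = 221.35 W

221.35 W


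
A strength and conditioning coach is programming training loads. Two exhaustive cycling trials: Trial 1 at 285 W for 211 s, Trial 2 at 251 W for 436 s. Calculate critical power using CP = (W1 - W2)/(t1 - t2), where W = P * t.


W1 = 285 * 211 = 60135 J
W2 = 251 * 436 = 109436 J
CP = (60135 - 109436) / (211 - 436)
= -49301 / -225
= 219.12 W

219.12 W


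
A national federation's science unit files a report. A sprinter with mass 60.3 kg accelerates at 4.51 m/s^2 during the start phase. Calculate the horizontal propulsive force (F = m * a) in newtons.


F = m * a
= 60.3 * 4.51
= 271.95 N

271.95 N


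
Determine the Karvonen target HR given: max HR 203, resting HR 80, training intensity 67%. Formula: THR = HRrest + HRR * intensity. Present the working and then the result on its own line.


HRR = HRmax - HRrest = 203 - 80 = 123
THR = 80 + 123 * 0.67
= 162.41 bpm

162.41 bpm


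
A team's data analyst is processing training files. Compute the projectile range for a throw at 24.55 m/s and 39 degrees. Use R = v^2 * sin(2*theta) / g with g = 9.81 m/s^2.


Two times the angle = 78 degrees
sin(78) = 0.978148
R = 602.7025 * 0.978148 / 9.81 = 60.095 m

60.095 m


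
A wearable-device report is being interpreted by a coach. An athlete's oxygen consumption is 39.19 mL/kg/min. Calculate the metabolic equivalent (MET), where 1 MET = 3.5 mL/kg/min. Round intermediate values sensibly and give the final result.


MET = VO2 / 3.5
= 39.19 / 3.5
= 11.2 METs

11.2 METs


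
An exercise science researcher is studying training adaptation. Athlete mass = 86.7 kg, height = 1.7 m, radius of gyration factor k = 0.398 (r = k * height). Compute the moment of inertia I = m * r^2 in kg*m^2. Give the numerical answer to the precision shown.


r = k * height = 0.398 * 1.7 = 0.6766 m
r^2 = 0.6766^2 = 0.457788
I = 86.7 * 0.457788 = 39.69 kg*m^2

39.69 kg*m^2


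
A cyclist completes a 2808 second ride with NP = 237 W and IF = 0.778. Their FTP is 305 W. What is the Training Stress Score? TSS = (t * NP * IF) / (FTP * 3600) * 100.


t * NP * IF = 2808 * 237 * 0.778 = 517755.888
FTP * 3600 = 1098000
TSS = (517755.888 / 1098000) * 100 = 47.15

47.15 TSS


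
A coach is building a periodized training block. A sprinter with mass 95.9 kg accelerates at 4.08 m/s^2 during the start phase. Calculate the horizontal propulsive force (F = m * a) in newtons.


F = m * a
= 95.9 * 4.08
= 391.27 N

391.27 N


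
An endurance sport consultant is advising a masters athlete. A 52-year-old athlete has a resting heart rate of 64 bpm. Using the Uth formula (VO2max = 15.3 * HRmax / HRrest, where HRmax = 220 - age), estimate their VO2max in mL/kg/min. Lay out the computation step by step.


HRmax = 220 - 52 = 168 bpm
Ratio = HRmax / HRrest = 168 / 64 = 2.625
VO2max = 15.3 * 2.625 = 40.16 mL/kg/min

40.16 mL/kg/min


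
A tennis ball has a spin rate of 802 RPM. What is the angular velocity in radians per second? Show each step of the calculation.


Convert RPM to rad/s: multiply by 2*pi and divide by 60
omega = 802 * 2 * pi / 60
= 83.985 rad/s

83.985 rad/s


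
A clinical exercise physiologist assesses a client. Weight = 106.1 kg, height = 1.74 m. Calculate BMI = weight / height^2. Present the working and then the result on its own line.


height^2 = 1.74^2 = 3.0276
BMI = 106.1 / 3.0276 = 35.04 kg/m^2

35.04 kg/m^2


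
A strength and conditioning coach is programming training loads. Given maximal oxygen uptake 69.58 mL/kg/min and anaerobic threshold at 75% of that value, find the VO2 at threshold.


Percentage as decimal = 0.75
VO2 at AT = 69.58 * 0.75 = 52.19 mL/kg/min

52.19 mL/kg/min


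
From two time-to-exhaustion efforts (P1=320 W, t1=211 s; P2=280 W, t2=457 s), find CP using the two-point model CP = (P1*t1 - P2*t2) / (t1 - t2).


Work in trial 1 = 67520 J
Work in trial 2 = 127960 J
Delta work = -60440 J
Delta time = -246 s
CP = -60440 / -246 = 245.69 W

245.69 W


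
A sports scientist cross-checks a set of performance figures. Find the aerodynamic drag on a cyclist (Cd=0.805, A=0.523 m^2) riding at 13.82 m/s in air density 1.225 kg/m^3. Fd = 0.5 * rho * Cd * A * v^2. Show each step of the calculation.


Fd = 0.5 * 1.225 * 0.805 * 0.523 * 13.82^2
= 0.5 * 1.225 * 0.805 * 0.523 * 190.9924
= 49.252 N

49.252 N


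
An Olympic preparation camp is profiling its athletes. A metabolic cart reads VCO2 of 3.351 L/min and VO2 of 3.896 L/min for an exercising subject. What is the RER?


RER = VCO2 / VO2 = 3.351 / 3.896 = 0.8601

0.8601


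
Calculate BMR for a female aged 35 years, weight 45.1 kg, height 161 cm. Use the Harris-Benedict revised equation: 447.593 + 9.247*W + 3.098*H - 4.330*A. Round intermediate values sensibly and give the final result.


Substituting values:
W term = 9.247 * 45.1 = 417.0397
H term = 3.098 * 161 = 498.778
A term = 4.330 * 35 = 151.55
BMR = 1211.86 kcal/day

1211.86 kcal/day


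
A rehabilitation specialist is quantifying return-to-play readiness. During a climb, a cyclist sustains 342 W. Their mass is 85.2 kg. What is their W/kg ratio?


Power-to-weight = 342 W / 85.2 kg
= 4.014 W/kg

4.014 W/kg


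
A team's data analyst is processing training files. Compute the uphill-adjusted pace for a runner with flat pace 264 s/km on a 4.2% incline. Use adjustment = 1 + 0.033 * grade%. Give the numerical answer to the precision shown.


Adjustment factor = 1 + 0.033 * 4.2 = 1.1386
Grade-adjusted pace = 264 * 1.1386 = 300.59 s/km

300.59 s/km


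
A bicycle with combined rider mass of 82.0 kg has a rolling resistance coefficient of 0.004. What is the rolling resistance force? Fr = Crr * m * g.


Fr = 0.004 * 82.0 * 9.81
= 0.328 * 9.81
= 3.218 N

3.218 N


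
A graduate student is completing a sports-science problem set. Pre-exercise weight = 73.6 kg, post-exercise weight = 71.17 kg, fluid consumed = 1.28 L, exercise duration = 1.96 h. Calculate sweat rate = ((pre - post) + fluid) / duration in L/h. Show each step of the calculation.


Weight loss = 73.6 - 71.17 = 2.43 kg (approx L)
Total sweat = 2.43 + 1.28 = 3.71 L
Sweat rate = 3.71 / 1.96 = 1.893 L/h

1.893 L/h


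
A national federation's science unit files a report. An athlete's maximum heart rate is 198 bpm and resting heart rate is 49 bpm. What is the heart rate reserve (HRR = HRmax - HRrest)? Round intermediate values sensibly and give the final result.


HRR = HRmax - HRrest
= 198 - 49
= 149 bpm

149 bpm


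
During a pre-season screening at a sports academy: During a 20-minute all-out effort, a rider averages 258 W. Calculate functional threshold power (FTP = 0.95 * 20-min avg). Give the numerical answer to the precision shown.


FTP = 0.95 * 258
= 245.1 W

245.1 W


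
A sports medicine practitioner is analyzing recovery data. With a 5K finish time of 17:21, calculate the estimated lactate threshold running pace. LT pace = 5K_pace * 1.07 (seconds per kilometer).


Race duration = 1041 s for 5 km
Average pace = 1041 / 5 = 208.2 s/km
LT pace = 208.2 * 1.07
= 222.77 s/km

222.77 s/km


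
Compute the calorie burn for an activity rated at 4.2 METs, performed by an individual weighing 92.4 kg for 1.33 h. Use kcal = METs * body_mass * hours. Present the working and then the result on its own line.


Product of METs and mass = 4.2 * 92.4 = 388.08
Total kcal = 388.08 * 1.33 = 516.15 kcal

516.15 kcal


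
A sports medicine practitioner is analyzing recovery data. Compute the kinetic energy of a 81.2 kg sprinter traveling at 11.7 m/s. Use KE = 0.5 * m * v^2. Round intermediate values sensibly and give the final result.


Velocity squared = 136.89
KE = 0.5 * 81.2 * 136.89 = 5557.73 J

5557.73 J


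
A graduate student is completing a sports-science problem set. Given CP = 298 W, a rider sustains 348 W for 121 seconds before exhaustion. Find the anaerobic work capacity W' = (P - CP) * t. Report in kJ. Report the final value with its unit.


Excess power = 348 - 298 = 50 W
Work above CP = 50 * 121 = 6050 J
W' = 6.05 kJ

6.05 kJ


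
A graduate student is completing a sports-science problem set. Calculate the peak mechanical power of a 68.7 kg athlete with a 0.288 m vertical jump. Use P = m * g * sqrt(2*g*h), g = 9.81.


First, sqrt(2gh) = sqrt(2 * 9.81 * 0.288)
= sqrt(5.65056) = 2.377091 m/s
Power = 68.7 * 9.81 * 2.377091 = 1602.03 W

1602.03 W


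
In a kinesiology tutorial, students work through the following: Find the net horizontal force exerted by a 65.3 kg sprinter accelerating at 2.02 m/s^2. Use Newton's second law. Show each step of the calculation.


Newton's second law: F = m * a
F = 65.3 * 2.02 = 131.91 N

131.91 N


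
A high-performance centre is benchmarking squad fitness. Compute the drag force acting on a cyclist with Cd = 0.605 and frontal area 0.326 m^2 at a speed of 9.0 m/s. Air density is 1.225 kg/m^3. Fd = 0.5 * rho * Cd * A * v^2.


Step 1: v^2 = 81.0
Step 2: Fd = 0.5 * 1.225 * 0.605 * 0.326 * 81.0
= 9.785 N

9.785 N


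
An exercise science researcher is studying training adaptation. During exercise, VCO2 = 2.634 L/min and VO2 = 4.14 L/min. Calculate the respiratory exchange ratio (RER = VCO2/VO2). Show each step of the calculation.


RER = VCO2 / VO2
= 2.634 / 4.14
= 0.6362

0.6362


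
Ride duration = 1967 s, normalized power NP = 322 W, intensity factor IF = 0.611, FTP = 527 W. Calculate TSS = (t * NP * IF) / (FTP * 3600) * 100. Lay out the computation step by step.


Numerator = 1967 * 322 * 0.611 = 386991.514
Denominator = 527 * 3600 = 1897200
TSS = 386991.514 / 1897200 * 100
= 20.4

20.4 TSS


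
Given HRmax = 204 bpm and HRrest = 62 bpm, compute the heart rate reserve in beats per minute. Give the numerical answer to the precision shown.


Heart rate reserve = maximum HR minus resting HR
HRR = 204 - 62 = 142 bpm

142 bpm


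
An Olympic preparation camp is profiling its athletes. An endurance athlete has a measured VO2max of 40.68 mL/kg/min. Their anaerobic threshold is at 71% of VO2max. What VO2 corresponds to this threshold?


Anaerobic threshold VO2 = VO2max * 71%
= 40.68 * 0.71
= 28.88 mL/kg/min

28.88 mL/kg/min


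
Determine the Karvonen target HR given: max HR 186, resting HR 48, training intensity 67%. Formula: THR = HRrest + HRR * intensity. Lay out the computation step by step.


HRR = HRmax - HRrest = 186 - 48 = 138
THR = 48 + 138 * 0.67
= 140.46 bpm

140.46 bpm


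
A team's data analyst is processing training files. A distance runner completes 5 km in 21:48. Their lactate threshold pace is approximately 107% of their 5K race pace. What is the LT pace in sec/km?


Convert to seconds: 21 min 48 s = 1308 s
Pace per km = 1308 / 5 = 261.6 s/km
LT pace = 261.6 * 1.07 = 279.91 s/km

279.91 s/km


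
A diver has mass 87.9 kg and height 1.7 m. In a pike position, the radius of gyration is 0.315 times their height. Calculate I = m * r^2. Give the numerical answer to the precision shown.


r = 0.315 * 1.7 = 0.5355 m
I = m * r^2 = 87.9 * 0.28676 = 25.206 kg*m^2

25.206 kg*m^2


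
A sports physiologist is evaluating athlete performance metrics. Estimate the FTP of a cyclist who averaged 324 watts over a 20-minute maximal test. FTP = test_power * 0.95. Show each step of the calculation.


FTP = 324 * 0.95 = 307.8 W

307.8 W


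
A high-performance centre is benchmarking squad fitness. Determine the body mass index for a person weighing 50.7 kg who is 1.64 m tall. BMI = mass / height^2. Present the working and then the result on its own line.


BMI = mass / height^2
= 50.7 / 1.64^2
= 50.7 / 2.6896
= 18.85 kg/m^2

18.85 kg/m^2


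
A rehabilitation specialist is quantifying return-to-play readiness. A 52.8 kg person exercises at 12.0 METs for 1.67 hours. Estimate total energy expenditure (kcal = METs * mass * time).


Energy = METs * mass(kg) * time(h)
= 12.0 * 52.8 * 1.67
= 1058.11 kcal

1058.11 kcal


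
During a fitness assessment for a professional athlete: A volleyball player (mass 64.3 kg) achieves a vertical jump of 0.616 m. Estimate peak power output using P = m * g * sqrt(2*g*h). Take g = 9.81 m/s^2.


2 * g * h = 2 * 9.81 * 0.616 = 12.08592
sqrt(12.08592) = 3.476481 m/s
P = 64.3 * 9.81 * 3.476481 = 2192.91 W

2192.91 W


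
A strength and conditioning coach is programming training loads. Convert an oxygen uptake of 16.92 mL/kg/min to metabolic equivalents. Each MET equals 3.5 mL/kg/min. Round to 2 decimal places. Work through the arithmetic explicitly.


One MET = 3.5 mL/kg/min
Number of METs = 16.92 / 3.5
= 4.83 METs

4.83 METs


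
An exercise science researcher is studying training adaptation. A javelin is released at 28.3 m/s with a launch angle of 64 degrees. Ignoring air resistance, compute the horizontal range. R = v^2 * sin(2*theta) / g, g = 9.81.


Launch speed squared = 800.89
sin(2 * 64 deg) = 0.788011
Range = 800.89 * 0.788011 / 9.81
= 64.333 m

64.333 m


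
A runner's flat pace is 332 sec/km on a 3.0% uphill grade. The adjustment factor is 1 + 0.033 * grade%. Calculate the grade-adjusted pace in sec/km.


Factor = 1 + 0.033 * 3.0 = 1.099
Adjusted pace = 332 * 1.099
= 364.87 sec/km

364.87 s/km


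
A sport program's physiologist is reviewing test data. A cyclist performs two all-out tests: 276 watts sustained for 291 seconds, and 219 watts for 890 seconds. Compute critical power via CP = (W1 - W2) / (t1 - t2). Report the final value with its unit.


W1 = P1 * t1 = 276 * 291 = 80316 J
W2 = P2 * t2 = 219 * 890 = 194910 J
CP = (80316 - 194910) / (291 - 890)
= 191.31 W

191.31 W


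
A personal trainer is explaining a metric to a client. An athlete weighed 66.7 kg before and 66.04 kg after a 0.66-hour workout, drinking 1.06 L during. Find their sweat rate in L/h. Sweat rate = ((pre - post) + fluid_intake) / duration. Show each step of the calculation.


Body mass change = 0.66 kg
Total sweat loss = 0.66 + 1.06 = 1.72 L
Rate = 1.72 / 0.66 = 2.606 L/h

2.606 L/h


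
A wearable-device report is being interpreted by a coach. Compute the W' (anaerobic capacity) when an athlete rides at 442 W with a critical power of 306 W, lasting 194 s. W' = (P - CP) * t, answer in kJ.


Above-CP power = 136 W
Duration = 194 s
W' = 136 * 194 = 26384 J
Convert: 26384 / 1000 = 26.384 kJ

26.384 kJ


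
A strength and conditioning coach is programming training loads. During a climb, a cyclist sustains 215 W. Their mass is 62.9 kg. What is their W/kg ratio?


Power-to-weight = 215 W / 62.9 kg
= 3.418 W/kg

3.418 W/kg


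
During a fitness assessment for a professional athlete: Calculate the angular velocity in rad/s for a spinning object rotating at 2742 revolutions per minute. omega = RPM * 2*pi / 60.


omega = RPM * 2*pi / 60
= 2742 * 6.28318531 / 60
= 287.142 rad/s

287.142 rad/s


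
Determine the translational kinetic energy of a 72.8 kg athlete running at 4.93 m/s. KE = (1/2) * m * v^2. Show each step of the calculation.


KE = 0.5 * m * v^2
= 0.5 * 72.8 * 4.93^2
= 0.5 * 72.8 * 24.3049
= 884.7 J

884.7 J


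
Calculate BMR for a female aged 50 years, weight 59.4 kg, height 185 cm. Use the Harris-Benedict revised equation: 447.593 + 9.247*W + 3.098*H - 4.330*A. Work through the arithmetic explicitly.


Substituting values:
W term = 9.247 * 59.4 = 549.2718
H term = 3.098 * 185 = 573.13
A term = 4.330 * 50 = 216.5
BMR = 1353.49 kcal/day

1353.49 kcal/day


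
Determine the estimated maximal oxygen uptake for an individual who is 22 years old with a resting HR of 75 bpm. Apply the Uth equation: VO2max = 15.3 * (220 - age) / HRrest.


HRmax = 220 - 22 = 198
VO2max = 15.3 * (198 / 75)
= 15.3 * 2.64
= 40.39 mL/kg/min

40.39 mL/kg/min
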